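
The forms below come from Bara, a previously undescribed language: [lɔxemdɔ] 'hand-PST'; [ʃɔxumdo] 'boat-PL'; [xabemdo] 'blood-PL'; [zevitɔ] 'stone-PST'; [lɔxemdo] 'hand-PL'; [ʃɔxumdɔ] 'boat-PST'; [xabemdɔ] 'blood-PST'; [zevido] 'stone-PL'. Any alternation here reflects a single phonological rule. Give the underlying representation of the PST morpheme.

The PST suffix surfaces as [-dɔ] and [-tɔ], depending on the final segment of the stem.
By contrast the PL suffix keeps its initial [d] throughout — that segment must be underlying.
The PST suffix is therefore /-tɔ/ underlyingly, with post-nasal voicing: voiceless stops become voiced after a nasal.

/-tɔ/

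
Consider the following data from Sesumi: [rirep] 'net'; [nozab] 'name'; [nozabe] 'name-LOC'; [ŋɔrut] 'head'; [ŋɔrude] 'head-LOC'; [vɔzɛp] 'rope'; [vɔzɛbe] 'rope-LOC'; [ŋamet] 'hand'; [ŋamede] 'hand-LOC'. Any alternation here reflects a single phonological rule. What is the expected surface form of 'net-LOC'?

'rope' shows [p] ~ [b] at the end of the stem ([vɔzɛp] vs [vɔzɛbe]).
But 'name' keeps [b] in both environments ([nozab], [nozabe]), so there is no rule changing /b/ to [p] in isolation.
So /p/ is underlying, and a rule of intervocalic voicing — voiceless stops become voiced between vowels — gives [b].
The one attested form of 'net', [rirep], shows underlying /rirep/. Applying the same rule between vowels gives [rirebe].

[rirebe]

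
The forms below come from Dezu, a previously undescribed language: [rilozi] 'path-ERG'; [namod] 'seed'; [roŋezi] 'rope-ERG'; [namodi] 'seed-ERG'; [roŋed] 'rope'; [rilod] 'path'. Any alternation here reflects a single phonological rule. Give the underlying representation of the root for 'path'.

The stem for 'path' ends in [d] in [rilod] but [z] in [rilozi].
The stem 'seed' ([namod], [namodi]) shows [d] unchanged in both environments, so [d] cannot be basic with [z] derived before the ERG suffix.
Therefore /z/ is basic and [d] is derived by word-final hardening (voiced fricatives become stops word-finally).
The underlying form of 'path' is therefore /riloz/.

/riloz/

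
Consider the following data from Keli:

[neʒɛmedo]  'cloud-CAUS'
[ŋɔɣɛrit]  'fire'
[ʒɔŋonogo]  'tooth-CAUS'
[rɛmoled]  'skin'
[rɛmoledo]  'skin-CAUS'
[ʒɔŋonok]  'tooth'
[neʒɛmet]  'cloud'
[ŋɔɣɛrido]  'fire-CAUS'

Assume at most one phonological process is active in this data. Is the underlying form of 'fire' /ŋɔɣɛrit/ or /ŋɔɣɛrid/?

/ŋɔɣɛrit/

'fire' shows [t] ~ [d] at the end of the stem ([ŋɔɣɛrit] vs [ŋɔɣɛrido]).
The stem 'skin' ([rɛmoled], [rɛmoledo]) shows [d] unchanged in both environments, so [d] cannot be basic with [t] derived in isolation.
Therefore /t/ is basic and [d] is derived by intervocalic voicing (voiceless stops become voiced between vowels).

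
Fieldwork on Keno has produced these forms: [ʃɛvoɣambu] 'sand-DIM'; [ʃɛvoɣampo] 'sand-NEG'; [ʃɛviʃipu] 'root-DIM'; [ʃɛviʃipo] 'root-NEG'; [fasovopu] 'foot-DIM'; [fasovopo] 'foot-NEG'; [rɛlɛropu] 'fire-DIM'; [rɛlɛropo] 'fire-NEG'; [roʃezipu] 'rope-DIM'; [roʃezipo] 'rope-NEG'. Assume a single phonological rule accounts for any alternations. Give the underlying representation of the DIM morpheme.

The DIM morpheme has two allomorphs, [-bu] and [-pu].
By contrast the NEG suffix keeps its initial [p] throughout — that segment must be underlying.
So the underlying form is /-bu/, and voiced stops become voiceless after a vowel.

/-bu/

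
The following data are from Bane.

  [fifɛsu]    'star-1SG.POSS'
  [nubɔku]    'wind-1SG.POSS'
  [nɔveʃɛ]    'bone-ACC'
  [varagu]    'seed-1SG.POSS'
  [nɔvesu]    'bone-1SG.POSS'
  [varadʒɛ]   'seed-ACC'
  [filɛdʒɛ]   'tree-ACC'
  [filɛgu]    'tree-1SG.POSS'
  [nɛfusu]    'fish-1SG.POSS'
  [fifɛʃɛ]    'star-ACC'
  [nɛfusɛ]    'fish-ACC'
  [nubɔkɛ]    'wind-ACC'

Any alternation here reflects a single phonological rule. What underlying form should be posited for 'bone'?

The root 'bone' surfaces as [nɔveʃɛ] and [nɔvesu], with a stem-final [ʃ] ~ [s] alternation.
But 'fish' keeps [s] in both environments ([nɛfusɛ], [nɛfusu]), so there is no rule changing /s/ to [ʃ] before the ACC suffix.
The alternation reflects depalatalization: palato-alveolar /dʒ/ and /ʃ/ become [g] and [s] when no front vowel follows. /ʃ/ is underlying.

/nɔveʃ/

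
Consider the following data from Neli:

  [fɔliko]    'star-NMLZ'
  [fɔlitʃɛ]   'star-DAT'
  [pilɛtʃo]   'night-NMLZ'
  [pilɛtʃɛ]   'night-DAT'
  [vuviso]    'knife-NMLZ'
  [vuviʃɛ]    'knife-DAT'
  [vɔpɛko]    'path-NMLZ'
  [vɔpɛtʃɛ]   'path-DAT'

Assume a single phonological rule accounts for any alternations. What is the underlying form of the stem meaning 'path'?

'path' shows [k] ~ [tʃ] at the end of the stem ([vɔpɛko] vs [vɔpɛtʃɛ]).
But 'night' keeps [tʃ] in both environments ([pilɛtʃo], [pilɛtʃɛ]), so there is no rule changing /tʃ/ to [k] before the NMLZ suffix.
The alternation reflects palatalization before a front vowel: /k/ and /s/ become palato-alveolar [tʃ] and [ʃ] before a front vowel. /k/ is underlying.
The underlying form of 'path' is therefore /vɔpɛk/.

/vɔpɛk/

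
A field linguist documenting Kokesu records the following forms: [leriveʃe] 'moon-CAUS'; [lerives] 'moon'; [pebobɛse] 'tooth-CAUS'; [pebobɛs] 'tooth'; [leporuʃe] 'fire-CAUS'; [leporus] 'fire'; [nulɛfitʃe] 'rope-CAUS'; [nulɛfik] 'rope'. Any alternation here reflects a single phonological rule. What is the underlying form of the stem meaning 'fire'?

/leporuʃ/

The root 'fire' surfaces as [leporuʃe] and [leporus], with a stem-final [ʃ] ~ [s] alternation.
Compare 'tooth', with invariant [s] in [pebobɛse] and [pebobɛs]: an analysis with underlying /s/ and a rule producing [ʃ] before the CAUS suffix would wrongly predict alternation here too.
The underlying segment must be /ʃ/; palato-alveolar /tʃ/ and /ʃ/ become [k] and [s] when no front vowel follows, yielding [s] there.
So 'fire' = /leporuʃ/.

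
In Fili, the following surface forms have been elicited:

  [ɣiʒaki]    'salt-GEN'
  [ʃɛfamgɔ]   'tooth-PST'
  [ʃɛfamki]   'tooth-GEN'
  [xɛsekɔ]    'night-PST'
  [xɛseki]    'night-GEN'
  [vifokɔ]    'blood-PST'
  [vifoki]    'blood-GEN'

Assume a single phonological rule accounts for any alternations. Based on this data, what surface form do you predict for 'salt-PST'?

The PST morpheme has two allomorphs, [-gɔ] and [-kɔ].
The GEN suffix, which begins with [k], is invariant after every stem; so [k] is not altered by any rule here.
So the underlying form is /-gɔ/, and voiced stops become voiceless after a vowel.
After 'salt', which ends in a vowel, the suffix surfaces as [-kɔ], giving [ɣiʒakɔ].

[ɣiʒakɔ]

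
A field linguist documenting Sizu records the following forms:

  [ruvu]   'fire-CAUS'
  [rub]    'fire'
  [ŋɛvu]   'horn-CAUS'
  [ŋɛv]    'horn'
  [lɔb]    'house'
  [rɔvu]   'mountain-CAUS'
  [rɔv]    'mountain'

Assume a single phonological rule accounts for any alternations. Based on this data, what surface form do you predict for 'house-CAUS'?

[lɔvu]

In [ruvu] and [rub] the final segment of 'fire' alternates: [v] ~ [b].
The stem 'horn' ([ŋɛvu], [ŋɛv]) shows [v] unchanged in both environments, so [v] cannot be basic with [b] derived in isolation.
Therefore /b/ is basic and [v] is derived by intervocalic spirantization (voiced stops become fricatives between vowels).
From [lɔb] the stem 'house' is /lɔb/; between vowels this yields [lɔvu].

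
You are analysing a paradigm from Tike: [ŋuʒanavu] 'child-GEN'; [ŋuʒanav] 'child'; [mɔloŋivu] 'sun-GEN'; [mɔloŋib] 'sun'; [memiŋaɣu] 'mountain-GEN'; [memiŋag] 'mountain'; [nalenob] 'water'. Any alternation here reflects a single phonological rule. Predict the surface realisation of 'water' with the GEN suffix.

[nalenovu]

The stem for 'sun' ends in [v] in [mɔloŋivu] but [b] in [mɔloŋib].
Compare 'child', with invariant [v] in [ŋuʒanavu] and [ŋuʒanav]: an analysis with underlying /v/ and a rule producing [b] in isolation would wrongly predict alternation here too.
So /b/ is underlying, and a rule of intervocalic spirantization — voiced stops become fricatives between vowels — gives [v].
From [nalenob] the stem 'water' is /nalenob/; between vowels this yields [nalenovu].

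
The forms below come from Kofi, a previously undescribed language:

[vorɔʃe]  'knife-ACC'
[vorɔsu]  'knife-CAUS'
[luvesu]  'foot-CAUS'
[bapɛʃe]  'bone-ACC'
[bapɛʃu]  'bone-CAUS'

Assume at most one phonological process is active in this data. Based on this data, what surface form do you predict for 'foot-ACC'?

[luveʃe]

The stem for 'knife' ends in [ʃ] in [vorɔʃe] but [s] in [vorɔsu].
The stem 'bone' ([bapɛʃe], [bapɛʃu]) shows [ʃ] unchanged in both environments, so [ʃ] cannot be basic with [s] derived before the CAUS suffix.
So /s/ is underlying, and a rule of palatalization before a front vowel — /s/ becomes palato-alveolar [ʃ] before a front vowel — gives [ʃ].
The one attested form of 'foot', [luvesu], shows underlying /luves/. Applying the same rule before a front vowel gives [luveʃe].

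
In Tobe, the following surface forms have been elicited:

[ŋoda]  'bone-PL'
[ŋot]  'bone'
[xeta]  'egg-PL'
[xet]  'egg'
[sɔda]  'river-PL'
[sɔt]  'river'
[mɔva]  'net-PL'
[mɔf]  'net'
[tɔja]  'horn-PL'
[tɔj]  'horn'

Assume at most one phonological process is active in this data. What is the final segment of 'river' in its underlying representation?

/d/

In [sɔda] and [sɔt] the final segment of 'river' alternates: [d] ~ [t].
But 'egg' keeps [t] in both environments ([xeta], [xet]), so there is no rule changing /t/ to [d] before the PL suffix.
The underlying segment must be /d/; voiced obstruents become voiceless word-finally, yielding [t] there.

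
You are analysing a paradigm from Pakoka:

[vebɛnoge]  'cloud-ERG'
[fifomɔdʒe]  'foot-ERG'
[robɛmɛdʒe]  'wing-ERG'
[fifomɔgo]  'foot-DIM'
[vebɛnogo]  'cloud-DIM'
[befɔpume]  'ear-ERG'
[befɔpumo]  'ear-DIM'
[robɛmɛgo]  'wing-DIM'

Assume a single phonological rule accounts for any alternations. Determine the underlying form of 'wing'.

In [robɛmɛdʒe] and [robɛmɛgo] the final segment of 'wing' alternates: [dʒ] ~ [g].
But 'cloud' keeps [g] in both environments ([vebɛnoge], [vebɛnogo]), so there is no rule changing /g/ to [dʒ] before the ERG suffix.
The underlying segment must be /dʒ/; palato-alveolar /dʒ/ becomes [g] when no front vowel follows, yielding [g] there.
So 'wing' = /robɛmɛdʒ/.

/robɛmɛdʒ/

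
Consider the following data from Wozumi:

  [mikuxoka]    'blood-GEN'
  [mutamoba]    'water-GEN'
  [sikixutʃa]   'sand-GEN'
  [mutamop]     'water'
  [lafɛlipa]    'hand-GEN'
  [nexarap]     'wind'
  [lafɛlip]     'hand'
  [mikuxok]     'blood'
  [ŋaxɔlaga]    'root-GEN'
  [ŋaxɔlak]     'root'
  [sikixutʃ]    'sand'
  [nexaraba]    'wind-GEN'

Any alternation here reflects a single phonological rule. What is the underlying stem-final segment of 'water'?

'water' shows [b] ~ [p] at the end of the stem ([mutamoba] vs [mutamop]).
But 'hand' keeps [p] in both environments ([lafɛlipa], [lafɛlip]), so there is no rule changing /p/ to [b] before the GEN suffix.
So /b/ is underlying, and a rule of word-final obstruent devoicing — voiced obstruents become voiceless word-finally — gives [p].

/b/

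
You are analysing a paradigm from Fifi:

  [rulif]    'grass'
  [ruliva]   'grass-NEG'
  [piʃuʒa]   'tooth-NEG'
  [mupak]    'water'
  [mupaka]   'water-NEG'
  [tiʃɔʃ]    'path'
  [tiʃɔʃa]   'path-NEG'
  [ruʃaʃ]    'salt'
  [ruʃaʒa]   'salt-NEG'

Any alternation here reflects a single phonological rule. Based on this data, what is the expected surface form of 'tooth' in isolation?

'salt' shows [ʃ] ~ [ʒ] at the end of the stem ([ruʃaʃ] vs [ruʃaʒa]).
The stem 'path' ([tiʃɔʃ], [tiʃɔʃa]) shows [ʃ] unchanged in both environments, so [ʃ] cannot be basic with [ʒ] derived before the NEG suffix.
Therefore /ʒ/ is basic and [ʃ] is derived by word-final obstruent devoicing (voiced obstruents become voiceless word-finally).
The one attested form of 'tooth', [piʃuʒa], shows underlying /piʃuʒ/. Applying the same rule word-finally gives [piʃuʃ].

[piʃuʃ]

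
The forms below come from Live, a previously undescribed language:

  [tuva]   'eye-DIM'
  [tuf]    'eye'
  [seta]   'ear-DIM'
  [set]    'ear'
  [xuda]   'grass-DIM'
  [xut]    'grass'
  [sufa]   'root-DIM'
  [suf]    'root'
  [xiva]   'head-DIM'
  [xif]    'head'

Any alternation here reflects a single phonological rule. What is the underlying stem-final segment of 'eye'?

/v/

The stem for 'eye' ends in [v] in [tuva] but [f] in [tuf].
The stem 'root' ([sufa], [suf]) shows [f] unchanged in both environments, so [f] cannot be basic with [v] derived before the DIM suffix.
Therefore /v/ is basic and [f] is derived by word-final obstruent devoicing (voiced obstruents become voiceless word-finally).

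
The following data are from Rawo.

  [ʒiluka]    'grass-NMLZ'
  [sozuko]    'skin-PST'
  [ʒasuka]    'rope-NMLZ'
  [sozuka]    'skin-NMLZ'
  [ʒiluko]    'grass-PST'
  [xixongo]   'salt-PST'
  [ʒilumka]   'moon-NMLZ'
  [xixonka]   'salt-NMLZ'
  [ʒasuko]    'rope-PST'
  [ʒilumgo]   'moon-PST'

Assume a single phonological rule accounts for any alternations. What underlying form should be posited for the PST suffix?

/-go/

The PST suffix surfaces as [-go] and [-ko], depending on the final segment of the stem.
By contrast the NMLZ suffix keeps its initial [k] throughout — that segment must be underlying.
So the underlying form is /-go/, and voiced stops become voiceless after a vowel.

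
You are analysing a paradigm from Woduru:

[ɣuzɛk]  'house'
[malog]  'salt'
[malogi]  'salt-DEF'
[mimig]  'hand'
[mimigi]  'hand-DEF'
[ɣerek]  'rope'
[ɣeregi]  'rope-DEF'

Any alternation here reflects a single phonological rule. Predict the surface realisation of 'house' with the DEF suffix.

'rope' shows [k] ~ [g] at the end of the stem ([ɣerek] vs [ɣeregi]).
If /g/ were underlying and a rule turned it into [k] in isolation, 'hand' would also alternate; but it has [g] in both [mimig] and [mimigi].
So /k/ is underlying, and a rule of intervocalic voicing — voiceless stops become voiced between vowels — gives [g].
The one attested form of 'house', [ɣuzɛk], shows underlying /ɣuzɛk/. Applying the same rule between vowels gives [ɣuzɛgi].

[ɣuzɛgi]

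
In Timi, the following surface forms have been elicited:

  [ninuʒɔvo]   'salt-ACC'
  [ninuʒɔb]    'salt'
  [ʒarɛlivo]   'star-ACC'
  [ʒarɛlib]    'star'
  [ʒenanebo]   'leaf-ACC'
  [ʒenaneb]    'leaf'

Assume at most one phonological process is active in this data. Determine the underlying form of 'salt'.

'salt' shows [v] ~ [b] at the end of the stem ([ninuʒɔvo] vs [ninuʒɔb]).
If /b/ were underlying and a rule turned it into [v] before the ACC suffix, 'leaf' would also alternate; but it has [b] in both [ʒenanebo] and [ʒenaneb].
The alternation reflects word-final hardening: voiced fricatives become stops word-finally. /v/ is underlying.

/ninuʒɔv/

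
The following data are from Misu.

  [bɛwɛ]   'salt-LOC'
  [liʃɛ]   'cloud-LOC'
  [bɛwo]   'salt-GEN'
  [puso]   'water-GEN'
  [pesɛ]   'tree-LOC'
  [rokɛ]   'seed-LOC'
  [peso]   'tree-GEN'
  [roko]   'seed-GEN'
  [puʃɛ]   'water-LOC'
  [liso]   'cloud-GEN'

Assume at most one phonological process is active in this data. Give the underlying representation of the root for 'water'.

/puʃ/

'water' shows [ʃ] ~ [s] at the end of the stem ([puʃɛ] vs [puso]).
If /s/ were underlying and a rule turned it into [ʃ] before the LOC suffix, 'tree' would also alternate; but it has [s] in both [pesɛ] and [peso].
The alternation reflects depalatalization: palato-alveolar /ʃ/ becomes [s] when no front vowel follows. /ʃ/ is underlying.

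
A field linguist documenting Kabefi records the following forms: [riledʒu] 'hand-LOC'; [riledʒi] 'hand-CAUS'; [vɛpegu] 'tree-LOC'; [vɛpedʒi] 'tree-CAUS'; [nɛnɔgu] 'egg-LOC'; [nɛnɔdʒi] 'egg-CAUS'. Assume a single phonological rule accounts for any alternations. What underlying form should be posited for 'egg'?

/nɛnɔg/

In [nɛnɔgu] and [nɛnɔdʒi] the final segment of 'egg' alternates: [g] ~ [dʒ].
The stem 'hand' ([riledʒu], [riledʒi]) shows [dʒ] unchanged in both environments, so [dʒ] cannot be basic with [g] derived before the LOC suffix.
So /g/ is underlying, and a rule of palatalization before a front vowel — /g/ becomes palato-alveolar [dʒ] before a front vowel — gives [dʒ].
The underlying form of 'egg' is therefore /nɛnɔg/.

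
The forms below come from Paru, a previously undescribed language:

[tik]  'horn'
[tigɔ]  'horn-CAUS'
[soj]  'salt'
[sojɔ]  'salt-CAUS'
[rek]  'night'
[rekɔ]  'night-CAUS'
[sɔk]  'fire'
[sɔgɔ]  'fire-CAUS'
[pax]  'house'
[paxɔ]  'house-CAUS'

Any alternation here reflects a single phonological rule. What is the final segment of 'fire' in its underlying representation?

The stem for 'fire' ends in [k] in [sɔk] but [g] in [sɔgɔ].
But 'night' keeps [k] in both environments ([rek], [rekɔ]), so there is no rule changing /k/ to [g] before the CAUS suffix.
The alternation reflects word-final obstruent devoicing: voiced obstruents become voiceless word-finally. /g/ is underlying.

/g/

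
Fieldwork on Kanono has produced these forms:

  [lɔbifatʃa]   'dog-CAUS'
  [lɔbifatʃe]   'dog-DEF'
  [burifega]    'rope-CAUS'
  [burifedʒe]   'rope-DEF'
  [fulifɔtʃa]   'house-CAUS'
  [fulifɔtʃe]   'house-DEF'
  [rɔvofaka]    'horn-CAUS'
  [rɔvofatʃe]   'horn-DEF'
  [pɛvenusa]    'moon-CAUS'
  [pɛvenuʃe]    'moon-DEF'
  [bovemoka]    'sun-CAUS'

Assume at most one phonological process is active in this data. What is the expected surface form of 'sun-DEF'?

'horn' shows [k] ~ [tʃ] at the end of the stem ([rɔvofaka] vs [rɔvofatʃe]).
If /tʃ/ were underlying and a rule turned it into [k] before the CAUS suffix, 'dog' would also alternate; but it has [tʃ] in both [lɔbifatʃa] and [lɔbifatʃe].
The alternation reflects palatalization before a front vowel: /k/, /g/ and /s/ become palato-alveolar [tʃ], [dʒ] and [ʃ] before a front vowel. /k/ is underlying.
The one attested form of 'sun', [bovemoka], shows underlying /bovemok/. Applying the same rule before a front vowel gives [bovemotʃe].

[bovemotʃe]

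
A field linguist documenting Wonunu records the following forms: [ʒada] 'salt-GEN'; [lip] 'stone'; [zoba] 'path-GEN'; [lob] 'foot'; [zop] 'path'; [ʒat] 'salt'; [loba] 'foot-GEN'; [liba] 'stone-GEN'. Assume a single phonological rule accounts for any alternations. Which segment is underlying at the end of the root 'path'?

/p/

'path' shows [b] ~ [p] at the end of the stem ([zoba] vs [zop]).
But 'foot' keeps [b] in both environments ([loba], [lob]), so there is no rule changing /b/ to [p] in isolation.
The underlying segment must be /p/; voiceless stops become voiced between vowels, yielding [b] there.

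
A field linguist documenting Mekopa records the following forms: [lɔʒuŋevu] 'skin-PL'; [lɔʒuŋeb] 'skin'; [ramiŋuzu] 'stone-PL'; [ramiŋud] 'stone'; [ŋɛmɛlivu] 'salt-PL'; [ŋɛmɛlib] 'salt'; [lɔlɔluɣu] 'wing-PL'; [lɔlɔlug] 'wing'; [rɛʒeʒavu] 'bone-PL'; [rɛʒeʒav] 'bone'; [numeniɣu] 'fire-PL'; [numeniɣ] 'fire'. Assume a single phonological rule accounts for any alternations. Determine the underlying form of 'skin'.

/lɔʒuŋeb/

'skin' shows [v] ~ [b] at the end of the stem ([lɔʒuŋevu] vs [lɔʒuŋeb]).
The stem 'bone' ([rɛʒeʒavu], [rɛʒeʒav]) shows [v] unchanged in both environments, so [v] cannot be basic with [b] derived in isolation.
The underlying segment must be /b/; voiced stops become fricatives between vowels, yielding [v] there.
So 'skin' = /lɔʒuŋeb/.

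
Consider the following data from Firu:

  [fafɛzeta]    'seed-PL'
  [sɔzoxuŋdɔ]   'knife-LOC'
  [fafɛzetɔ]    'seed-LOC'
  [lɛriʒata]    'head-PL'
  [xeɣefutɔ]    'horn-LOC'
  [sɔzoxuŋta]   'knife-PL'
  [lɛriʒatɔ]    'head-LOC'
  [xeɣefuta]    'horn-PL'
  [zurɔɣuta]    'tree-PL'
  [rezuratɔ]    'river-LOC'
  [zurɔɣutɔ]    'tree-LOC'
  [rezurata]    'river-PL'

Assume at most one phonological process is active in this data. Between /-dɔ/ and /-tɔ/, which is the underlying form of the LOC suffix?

The LOC suffix surfaces as [-dɔ] and [-tɔ], depending on the final segment of the stem.
By contrast the PL suffix keeps its initial [t] throughout — that segment must be underlying.
So the underlying form is /-dɔ/, and voiced stops become voiceless after a vowel.

/-dɔ/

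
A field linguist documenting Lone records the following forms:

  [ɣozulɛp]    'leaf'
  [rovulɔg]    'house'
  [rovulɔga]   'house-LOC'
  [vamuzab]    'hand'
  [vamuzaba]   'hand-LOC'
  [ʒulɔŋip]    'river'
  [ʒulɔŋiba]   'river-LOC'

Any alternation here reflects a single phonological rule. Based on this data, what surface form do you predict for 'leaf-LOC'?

The root 'river' surfaces as [ʒulɔŋip] and [ʒulɔŋiba], with a stem-final [p] ~ [b] alternation.
The stem 'hand' ([vamuzab], [vamuzaba]) shows [b] unchanged in both environments, so [b] cannot be basic with [p] derived in isolation.
Therefore /p/ is basic and [b] is derived by intervocalic voicing (voiceless stops become voiced between vowels).
From [ɣozulɛp] the stem 'leaf' is /ɣozulɛp/; between vowels this yields [ɣozulɛba].

[ɣozulɛba]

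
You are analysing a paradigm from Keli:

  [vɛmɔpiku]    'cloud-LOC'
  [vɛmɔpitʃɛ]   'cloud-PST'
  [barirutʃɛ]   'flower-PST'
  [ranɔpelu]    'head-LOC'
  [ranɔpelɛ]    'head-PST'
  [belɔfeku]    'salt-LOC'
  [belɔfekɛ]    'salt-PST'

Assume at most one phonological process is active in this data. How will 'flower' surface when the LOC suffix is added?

[bariruku]

The root 'cloud' surfaces as [vɛmɔpiku] and [vɛmɔpitʃɛ], with a stem-final [k] ~ [tʃ] alternation.
Compare 'salt', with invariant [k] in [belɔfeku] and [belɔfekɛ]: an analysis with underlying /k/ and a rule producing [tʃ] before the PST suffix would wrongly predict alternation here too.
The underlying segment must be /tʃ/; palato-alveolar /tʃ/ becomes [k] when no front vowel follows, yielding [k] there.
The one attested form of 'flower', [barirutʃɛ], shows underlying /barirutʃ/. Applying the same rule when no front vowel follows gives [bariruku].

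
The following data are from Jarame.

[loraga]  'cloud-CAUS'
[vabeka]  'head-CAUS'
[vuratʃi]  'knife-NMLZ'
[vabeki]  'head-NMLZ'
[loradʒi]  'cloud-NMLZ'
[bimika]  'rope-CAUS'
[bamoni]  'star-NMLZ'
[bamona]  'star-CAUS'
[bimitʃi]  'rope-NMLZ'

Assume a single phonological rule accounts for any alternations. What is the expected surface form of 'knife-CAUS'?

[vuraka]

In [bimika] and [bimitʃi] the final segment of 'rope' alternates: [k] ~ [tʃ].
The stem 'head' ([vabeka], [vabeki]) shows [k] unchanged in both environments, so [k] cannot be basic with [tʃ] derived before the NMLZ suffix.
So /tʃ/ is underlying, and a rule of depalatalization — palato-alveolar /tʃ/ and /dʒ/ become [k] and [g] when no front vowel follows — gives [k].
From [vuratʃi] the stem 'knife' is /vuratʃ/; when no front vowel follows this yields [vuraka].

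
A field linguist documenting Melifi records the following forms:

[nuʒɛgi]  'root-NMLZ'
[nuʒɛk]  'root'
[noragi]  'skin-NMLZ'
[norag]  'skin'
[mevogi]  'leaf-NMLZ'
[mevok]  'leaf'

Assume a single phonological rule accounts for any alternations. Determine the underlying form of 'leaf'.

The stem for 'leaf' ends in [g] in [mevogi] but [k] in [mevok].
If /g/ were underlying and a rule turned it into [k] in isolation, 'skin' would also alternate; but it has [g] in both [noragi] and [norag].
The alternation reflects intervocalic voicing: voiceless stops become voiced between vowels. /k/ is underlying.

/mevok/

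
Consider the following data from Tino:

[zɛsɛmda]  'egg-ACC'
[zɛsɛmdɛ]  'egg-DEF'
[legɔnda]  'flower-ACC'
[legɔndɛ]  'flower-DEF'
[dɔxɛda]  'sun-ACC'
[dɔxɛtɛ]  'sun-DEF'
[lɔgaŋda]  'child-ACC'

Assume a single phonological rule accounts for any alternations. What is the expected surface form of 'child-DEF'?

The DEF suffix surfaces as [-dɛ] and [-tɛ], depending on the final segment of the stem.
The ACC suffix, which begins with [d], is invariant after every stem; so [d] is not altered by any rule here.
The DEF suffix is therefore /-tɛ/ underlyingly, with post-nasal voicing: voiceless stops become voiced after a nasal.
After 'child', which ends in a nasal, the suffix surfaces as [-dɛ], giving [lɔgaŋdɛ].

[lɔgaŋdɛ]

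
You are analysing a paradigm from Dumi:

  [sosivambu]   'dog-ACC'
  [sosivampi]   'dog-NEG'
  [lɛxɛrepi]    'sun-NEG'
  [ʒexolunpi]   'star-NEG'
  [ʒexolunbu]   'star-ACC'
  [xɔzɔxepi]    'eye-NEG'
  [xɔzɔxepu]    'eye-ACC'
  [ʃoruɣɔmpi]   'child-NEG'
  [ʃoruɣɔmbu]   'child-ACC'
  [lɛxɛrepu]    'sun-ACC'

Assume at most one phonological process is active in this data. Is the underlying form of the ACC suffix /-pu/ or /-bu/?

The ACC morpheme has two allomorphs, [-bu] and [-pu].
The NEG suffix, which begins with [p], is invariant after every stem; so [p] is not altered by any rule here.
So the underlying form is /-bu/, and voiced stops become voiceless after a vowel.

/-bu/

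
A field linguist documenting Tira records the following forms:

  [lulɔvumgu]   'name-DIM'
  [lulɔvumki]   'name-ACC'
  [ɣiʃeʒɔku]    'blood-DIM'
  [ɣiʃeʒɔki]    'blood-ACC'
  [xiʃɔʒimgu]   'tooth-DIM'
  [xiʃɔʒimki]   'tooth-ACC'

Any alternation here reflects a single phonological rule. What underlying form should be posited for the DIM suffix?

/-gu/

The DIM suffix surfaces as [-gu] and [-ku], depending on the final segment of the stem.
The ACC suffix, which begins with [k], is invariant after every stem; so [k] is not altered by any rule here.
The DIM suffix is therefore /-gu/ underlyingly, with post-vocalic devoicing: voiced stops become voiceless after a vowel.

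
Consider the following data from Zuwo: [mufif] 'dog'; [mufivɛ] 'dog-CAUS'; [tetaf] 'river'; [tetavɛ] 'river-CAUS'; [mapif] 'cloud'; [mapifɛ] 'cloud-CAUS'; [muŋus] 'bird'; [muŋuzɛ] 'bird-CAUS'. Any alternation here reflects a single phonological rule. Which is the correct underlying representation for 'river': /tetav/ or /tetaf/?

/tetav/

The root 'river' surfaces as [tetaf] and [tetavɛ], with a stem-final [f] ~ [v] alternation.
But 'cloud' keeps [f] in both environments ([mapif], [mapifɛ]), so there is no rule changing /f/ to [v] before the CAUS suffix.
Therefore /v/ is basic and [f] is derived by word-final obstruent devoicing (voiced obstruents become voiceless word-finally).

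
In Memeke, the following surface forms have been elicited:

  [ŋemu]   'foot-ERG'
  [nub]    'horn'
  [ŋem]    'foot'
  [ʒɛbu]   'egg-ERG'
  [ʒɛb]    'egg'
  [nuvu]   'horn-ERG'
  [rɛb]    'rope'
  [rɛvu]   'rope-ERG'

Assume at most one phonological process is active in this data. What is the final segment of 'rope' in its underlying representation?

'rope' shows [v] ~ [b] at the end of the stem ([rɛvu] vs [rɛb]).
But 'egg' keeps [b] in both environments ([ʒɛbu], [ʒɛb]), so there is no rule changing /b/ to [v] before the ERG suffix.
The alternation reflects word-final hardening: voiced fricatives become stops word-finally. /v/ is underlying.

/v/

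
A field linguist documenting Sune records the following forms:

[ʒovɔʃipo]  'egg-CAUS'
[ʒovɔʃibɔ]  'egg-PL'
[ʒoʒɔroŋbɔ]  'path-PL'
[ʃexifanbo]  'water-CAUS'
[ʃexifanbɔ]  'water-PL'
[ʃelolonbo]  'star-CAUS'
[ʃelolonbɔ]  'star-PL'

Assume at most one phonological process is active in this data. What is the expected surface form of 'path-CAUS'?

The CAUS suffix surfaces as [-bo] and [-po], depending on the final segment of the stem.
The PL suffix, which begins with [b], is invariant after every stem; so [b] is not altered by any rule here.
The CAUS suffix is therefore /-po/ underlyingly, with post-nasal voicing: voiceless stops become voiced after a nasal.
After 'path', which ends in a nasal, the suffix surfaces as [-bo], giving [ʒoʒɔroŋbo].

[ʒoʒɔroŋbo]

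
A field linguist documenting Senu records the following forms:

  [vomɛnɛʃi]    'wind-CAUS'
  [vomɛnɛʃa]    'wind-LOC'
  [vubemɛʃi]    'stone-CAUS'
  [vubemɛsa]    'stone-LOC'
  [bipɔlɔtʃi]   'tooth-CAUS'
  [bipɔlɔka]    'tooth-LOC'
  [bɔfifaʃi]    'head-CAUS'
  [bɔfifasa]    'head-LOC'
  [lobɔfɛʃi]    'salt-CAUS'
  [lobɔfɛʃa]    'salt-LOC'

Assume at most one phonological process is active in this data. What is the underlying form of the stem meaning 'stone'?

/vubemɛs/

The stem for 'stone' ends in [ʃ] in [vubemɛʃi] but [s] in [vubemɛsa].
But 'wind' keeps [ʃ] in both environments ([vomɛnɛʃi], [vomɛnɛʃa]), so there is no rule changing /ʃ/ to [s] before the LOC suffix.
So /s/ is underlying, and a rule of palatalization before a front vowel — /k/ and /s/ become palato-alveolar [tʃ] and [ʃ] before a front vowel — gives [ʃ].
So 'stone' = /vubemɛs/.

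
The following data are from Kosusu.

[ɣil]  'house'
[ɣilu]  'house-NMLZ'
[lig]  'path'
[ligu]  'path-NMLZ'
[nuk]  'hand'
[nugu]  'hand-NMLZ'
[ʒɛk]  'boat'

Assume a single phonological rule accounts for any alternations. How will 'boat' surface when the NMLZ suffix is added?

[ʒɛgu]

'hand' shows [k] ~ [g] at the end of the stem ([nuk] vs [nugu]).
Compare 'path', with invariant [g] in [lig] and [ligu]: an analysis with underlying /g/ and a rule producing [k] in isolation would wrongly predict alternation here too.
Therefore /k/ is basic and [g] is derived by intervocalic voicing (voiceless stops become voiced between vowels).
The one attested form of 'boat', [ʒɛk], shows underlying /ʒɛk/. Applying the same rule between vowels gives [ʒɛgu].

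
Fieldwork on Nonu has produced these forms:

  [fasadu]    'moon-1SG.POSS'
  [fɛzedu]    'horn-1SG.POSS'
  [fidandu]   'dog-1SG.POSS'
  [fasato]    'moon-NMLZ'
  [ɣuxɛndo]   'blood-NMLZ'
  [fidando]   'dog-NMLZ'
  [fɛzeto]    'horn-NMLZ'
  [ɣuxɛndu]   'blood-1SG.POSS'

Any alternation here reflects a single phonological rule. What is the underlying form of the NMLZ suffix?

/-to/

The NMLZ suffix surfaces as [-do] and [-to], depending on the final segment of the stem.
The 1SG.POSS suffix, which begins with [d], is invariant after every stem; so [d] is not altered by any rule here.
So the underlying form is /-to/, and voiceless stops become voiced after a nasal.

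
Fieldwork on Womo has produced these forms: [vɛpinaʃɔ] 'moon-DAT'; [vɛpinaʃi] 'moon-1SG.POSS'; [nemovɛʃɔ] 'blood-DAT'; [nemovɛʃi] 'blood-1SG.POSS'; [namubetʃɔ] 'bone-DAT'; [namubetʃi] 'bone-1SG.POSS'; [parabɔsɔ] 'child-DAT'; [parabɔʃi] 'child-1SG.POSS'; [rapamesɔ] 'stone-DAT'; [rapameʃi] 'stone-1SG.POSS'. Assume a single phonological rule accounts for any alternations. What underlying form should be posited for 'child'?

/parabɔs/

The stem for 'child' ends in [s] in [parabɔsɔ] but [ʃ] in [parabɔʃi].
If /ʃ/ were underlying and a rule turned it into [s] before the DAT suffix, 'moon' would also alternate; but it has [ʃ] in both [vɛpinaʃɔ] and [vɛpinaʃi].
The underlying segment must be /s/; /s/ becomes palato-alveolar [ʃ] before a front vowel, yielding [ʃ] there.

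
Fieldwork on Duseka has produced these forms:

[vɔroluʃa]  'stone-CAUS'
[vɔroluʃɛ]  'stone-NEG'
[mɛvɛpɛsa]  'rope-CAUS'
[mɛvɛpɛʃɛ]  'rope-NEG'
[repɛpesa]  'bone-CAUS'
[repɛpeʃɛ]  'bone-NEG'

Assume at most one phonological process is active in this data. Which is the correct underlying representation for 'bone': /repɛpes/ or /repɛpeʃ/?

/repɛpes/

The stem for 'bone' ends in [s] in [repɛpesa] but [ʃ] in [repɛpeʃɛ].
The stem 'stone' ([vɔroluʃa], [vɔroluʃɛ]) shows [ʃ] unchanged in both environments, so [ʃ] cannot be basic with [s] derived before the CAUS suffix.
Therefore /s/ is basic and [ʃ] is derived by palatalization before a front vowel (/s/ becomes palato-alveolar [ʃ] before a front vowel).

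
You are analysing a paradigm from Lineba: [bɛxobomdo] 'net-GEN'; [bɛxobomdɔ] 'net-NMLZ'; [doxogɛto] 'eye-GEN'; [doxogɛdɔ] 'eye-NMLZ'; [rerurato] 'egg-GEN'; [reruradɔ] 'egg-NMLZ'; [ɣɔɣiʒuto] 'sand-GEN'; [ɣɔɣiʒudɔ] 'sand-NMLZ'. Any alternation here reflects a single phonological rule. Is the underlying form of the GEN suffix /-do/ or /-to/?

The GEN morpheme has two allomorphs, [-do] and [-to].
By contrast the NMLZ suffix keeps its initial [d] throughout — that segment must be underlying.
So the underlying form is /-to/, and voiceless stops become voiced after a nasal.

/-to/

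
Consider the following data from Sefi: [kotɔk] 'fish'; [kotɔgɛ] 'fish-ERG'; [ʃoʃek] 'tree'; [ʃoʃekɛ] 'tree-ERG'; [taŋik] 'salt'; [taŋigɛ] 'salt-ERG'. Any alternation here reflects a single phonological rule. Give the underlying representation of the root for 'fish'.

The root 'fish' surfaces as [kotɔk] and [kotɔgɛ], with a stem-final [k] ~ [g] alternation.
Compare 'tree', with invariant [k] in [ʃoʃek] and [ʃoʃekɛ]: an analysis with underlying /k/ and a rule producing [g] before the ERG suffix would wrongly predict alternation here too.
The alternation reflects word-final obstruent devoicing: voiced obstruents become voiceless word-finally. /g/ is underlying.

/kotɔg/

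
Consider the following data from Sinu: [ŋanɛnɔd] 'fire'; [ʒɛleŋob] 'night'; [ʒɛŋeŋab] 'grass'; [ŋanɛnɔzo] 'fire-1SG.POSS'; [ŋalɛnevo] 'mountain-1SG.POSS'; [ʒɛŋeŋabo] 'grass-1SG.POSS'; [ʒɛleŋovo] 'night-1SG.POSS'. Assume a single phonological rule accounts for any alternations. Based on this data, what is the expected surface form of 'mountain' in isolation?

[ŋalɛneb]

The root 'night' surfaces as [ʒɛleŋob] and [ʒɛleŋovo], with a stem-final [b] ~ [v] alternation.
The stem 'grass' ([ʒɛŋeŋab], [ʒɛŋeŋabo]) shows [b] unchanged in both environments, so [b] cannot be basic with [v] derived before the 1SG.POSS suffix.
So /v/ is underlying, and a rule of word-final hardening — voiced fricatives become stops word-finally — gives [b].
From [ŋalɛnevo] the stem 'mountain' is /ŋalɛnev/; word-finally this yields [ŋalɛneb].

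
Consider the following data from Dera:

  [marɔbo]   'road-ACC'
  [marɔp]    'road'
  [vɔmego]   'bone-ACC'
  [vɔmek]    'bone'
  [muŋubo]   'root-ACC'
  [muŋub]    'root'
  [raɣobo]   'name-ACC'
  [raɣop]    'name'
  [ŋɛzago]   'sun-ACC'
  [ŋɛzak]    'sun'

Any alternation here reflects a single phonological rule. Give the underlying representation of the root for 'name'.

/raɣop/

In [raɣobo] and [raɣop] the final segment of 'name' alternates: [b] ~ [p].
The stem 'root' ([muŋubo], [muŋub]) shows [b] unchanged in both environments, so [b] cannot be basic with [p] derived in isolation.
So /p/ is underlying, and a rule of intervocalic voicing — voiceless stops become voiced between vowels — gives [b].
The underlying form of 'name' is therefore /raɣop/.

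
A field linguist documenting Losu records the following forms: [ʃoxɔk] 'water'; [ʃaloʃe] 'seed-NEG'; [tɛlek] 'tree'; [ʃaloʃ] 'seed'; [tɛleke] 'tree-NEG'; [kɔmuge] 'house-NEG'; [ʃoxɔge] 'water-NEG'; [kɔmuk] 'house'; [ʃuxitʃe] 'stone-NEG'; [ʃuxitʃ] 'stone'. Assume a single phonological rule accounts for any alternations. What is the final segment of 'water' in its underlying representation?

The root 'water' surfaces as [ʃoxɔge] and [ʃoxɔk], with a stem-final [g] ~ [k] alternation.
Compare 'tree', with invariant [k] in [tɛleke] and [tɛlek]: an analysis with underlying /k/ and a rule producing [g] before the NEG suffix would wrongly predict alternation here too.
The alternation reflects word-final obstruent devoicing: voiced obstruents become voiceless word-finally. /g/ is underlying.

/g/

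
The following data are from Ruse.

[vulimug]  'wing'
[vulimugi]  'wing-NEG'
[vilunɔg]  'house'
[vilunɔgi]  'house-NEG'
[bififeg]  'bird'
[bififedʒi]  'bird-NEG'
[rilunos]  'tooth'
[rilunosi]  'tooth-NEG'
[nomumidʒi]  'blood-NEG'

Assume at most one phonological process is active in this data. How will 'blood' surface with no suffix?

The stem for 'bird' ends in [g] in [bififeg] but [dʒ] in [bififedʒi].
But 'house' keeps [g] in both environments ([vilunɔg], [vilunɔgi]), so there is no rule changing /g/ to [dʒ] before the NEG suffix.
So /dʒ/ is underlying, and a rule of depalatalization — palato-alveolar /dʒ/ becomes [g] when no front vowel follows — gives [g].
The one attested form of 'blood', [nomumidʒi], shows underlying /nomumidʒ/. Applying the same rule when no front vowel follows gives [nomumig].

[nomumig]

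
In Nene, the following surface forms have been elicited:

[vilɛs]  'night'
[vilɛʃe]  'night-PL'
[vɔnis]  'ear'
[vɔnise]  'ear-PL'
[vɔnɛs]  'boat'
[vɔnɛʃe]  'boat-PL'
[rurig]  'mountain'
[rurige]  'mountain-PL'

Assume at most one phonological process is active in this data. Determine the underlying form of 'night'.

The stem for 'night' ends in [s] in [vilɛs] but [ʃ] in [vilɛʃe].
Compare 'ear', with invariant [s] in [vɔnis] and [vɔnise]: an analysis with underlying /s/ and a rule producing [ʃ] before the PL suffix would wrongly predict alternation here too.
The alternation reflects depalatalization: palato-alveolar /ʃ/ becomes [s] when no front vowel follows. /ʃ/ is underlying.

/vilɛʃ/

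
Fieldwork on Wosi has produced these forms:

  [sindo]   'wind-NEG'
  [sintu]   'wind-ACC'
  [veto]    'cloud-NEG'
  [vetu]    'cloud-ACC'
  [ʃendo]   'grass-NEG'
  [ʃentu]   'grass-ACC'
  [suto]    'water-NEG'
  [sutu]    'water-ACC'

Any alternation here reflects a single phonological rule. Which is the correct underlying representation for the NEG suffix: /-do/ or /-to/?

The NEG suffix surfaces as [-do] and [-to], depending on the final segment of the stem.
By contrast the ACC suffix keeps its initial [t] throughout — that segment must be underlying.
So the underlying form is /-do/, and voiced stops become voiceless after a vowel.

/-do/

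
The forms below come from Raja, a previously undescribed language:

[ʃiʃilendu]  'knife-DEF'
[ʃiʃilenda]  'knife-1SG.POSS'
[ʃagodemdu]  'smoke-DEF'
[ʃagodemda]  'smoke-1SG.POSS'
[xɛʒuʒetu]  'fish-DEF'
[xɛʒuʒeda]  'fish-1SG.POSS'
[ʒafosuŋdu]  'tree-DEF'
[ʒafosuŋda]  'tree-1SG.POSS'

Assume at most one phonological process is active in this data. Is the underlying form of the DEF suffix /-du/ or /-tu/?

/-tu/

The DEF morpheme has two allomorphs, [-du] and [-tu].
By contrast the 1SG.POSS suffix keeps its initial [d] throughout — that segment must be underlying.
The DEF suffix is therefore /-tu/ underlyingly, with post-nasal voicing: voiceless stops become voiced after a nasal.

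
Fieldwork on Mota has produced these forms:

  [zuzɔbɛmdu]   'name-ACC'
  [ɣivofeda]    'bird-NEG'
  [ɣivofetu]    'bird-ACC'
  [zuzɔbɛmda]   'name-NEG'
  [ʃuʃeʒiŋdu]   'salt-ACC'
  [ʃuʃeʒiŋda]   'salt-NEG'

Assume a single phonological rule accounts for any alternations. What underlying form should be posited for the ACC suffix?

/-tu/

The ACC suffix surfaces as [-du] and [-tu], depending on the final segment of the stem.
The NEG suffix, which begins with [d], is invariant after every stem; so [d] is not altered by any rule here.
So the underlying form is /-tu/, and voiceless stops become voiced after a nasal.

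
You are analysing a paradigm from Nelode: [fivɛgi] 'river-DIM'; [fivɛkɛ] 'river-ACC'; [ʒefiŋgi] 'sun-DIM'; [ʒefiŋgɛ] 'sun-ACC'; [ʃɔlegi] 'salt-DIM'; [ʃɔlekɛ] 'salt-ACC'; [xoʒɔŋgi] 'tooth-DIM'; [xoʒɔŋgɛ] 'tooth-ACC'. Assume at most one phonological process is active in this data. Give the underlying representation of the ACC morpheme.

The ACC morpheme has two allomorphs, [-gɛ] and [-kɛ].
The DIM suffix, which begins with [g], is invariant after every stem; so [g] is not altered by any rule here.
The ACC suffix is therefore /-kɛ/ underlyingly, with post-nasal voicing: voiceless stops become voiced after a nasal.

/-kɛ/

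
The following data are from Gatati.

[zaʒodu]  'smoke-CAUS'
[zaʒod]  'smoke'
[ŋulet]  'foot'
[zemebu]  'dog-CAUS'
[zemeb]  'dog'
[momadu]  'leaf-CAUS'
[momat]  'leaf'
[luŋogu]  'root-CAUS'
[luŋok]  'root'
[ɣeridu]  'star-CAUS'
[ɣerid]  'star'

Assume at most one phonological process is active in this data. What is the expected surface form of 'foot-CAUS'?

[ŋuledu]

The stem for 'leaf' ends in [d] in [momadu] but [t] in [momat].
But 'smoke' keeps [d] in both environments ([zaʒodu], [zaʒod]), so there is no rule changing /d/ to [t] in isolation.
The underlying segment must be /t/; voiceless stops become voiced between vowels, yielding [d] there.
From [ŋulet] the stem 'foot' is /ŋulet/; between vowels this yields [ŋuledu].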